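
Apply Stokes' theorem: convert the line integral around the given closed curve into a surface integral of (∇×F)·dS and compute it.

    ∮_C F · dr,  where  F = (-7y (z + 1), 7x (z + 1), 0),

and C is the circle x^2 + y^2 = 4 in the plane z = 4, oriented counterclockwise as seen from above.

Let S be the flat disk x^2 + y^2 ≤ 4 in the plane z = 4, with upward unit normal n̂ = ẑ. By Stokes' theorem,

    ∮_C F · dr = ∬_S (∇ × F) · n̂ dS = ∬_D (curl F)_z dA,

where D is the disk x^2 + y^2 ≤ 4.

Compute the curl of F = (-7y (z + 1), 7x (z + 1), 0):
    (∇ × F)_x = ∂F_z/∂y - ∂F_y/∂z = -7x,
    (∇ × F)_y = ∂F_x/∂z - ∂F_z/∂x = -7y,
    (∇ × F)_z = ∂F_y/∂x - ∂F_x/∂y = 14z + 14.

On z = 4, (curl F)_z = 70.

Convert to polar (x = r cos θ, y = r sin θ, dA = r dr dθ); the integrand becomes 70, so

    ∬_D (curl F)_z dA = ∫_0^{2π} ∫_0^{2} (70) · r dr dθ.

Inner (r from 0 to 2): 140.
Outer (θ from 0 to 2π): 280π.

Therefore ∮_C F · dr = 280π.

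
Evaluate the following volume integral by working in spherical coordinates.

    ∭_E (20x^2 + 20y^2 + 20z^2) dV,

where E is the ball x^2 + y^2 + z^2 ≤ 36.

In spherical coordinates, x = ρ sin(φ) cos(θ), y = ρ sin(φ) sin(θ), z = ρ cos(φ), and dV = ρ^2 sin(φ) dρ dφ dθ.

The integrand becomes 20ρ^2, so

    ∭_E (20x^2 + 20y^2 + 20z^2) dV = ∫_{0}^{2π} ∫_{0}^{π} ∫_{0}^{6} (20ρ^2) · ρ^2 sin(φ) dρ dφ dθ.

Inner (ρ): 31104sin(φ).
Middle (φ): 62208.
Outer (θ): 124416π.

Therefore the triple integral equals 124416π.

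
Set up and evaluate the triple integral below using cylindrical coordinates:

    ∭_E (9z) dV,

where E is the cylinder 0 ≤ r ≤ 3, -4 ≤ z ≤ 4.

In cylindrical coordinates, x = r cos(θ), y = r sin(θ), z = z, and dV = r dr dθ dz.

The integrand becomes 9z, so

    ∭_E (9z) dV = ∫_{0}^{2π} ∫_{0}^{3} ∫_{-4}^{4} (9z) · r dz dr dθ.

Inner (z): 0.
Middle (r from 0 to 3): 0.
Outer (θ): 0.

Therefore the triple integral equals 0.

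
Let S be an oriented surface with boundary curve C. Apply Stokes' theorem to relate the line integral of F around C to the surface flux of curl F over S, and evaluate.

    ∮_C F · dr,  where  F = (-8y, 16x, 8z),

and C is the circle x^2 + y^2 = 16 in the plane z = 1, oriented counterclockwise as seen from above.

Let S be the flat disk x^2 + y^2 ≤ 16 in the plane z = 1, with upward unit normal n̂ = ẑ. By Stokes' theorem,

    ∮_C F · dr = ∬_S (∇ × F) · n̂ dS = ∬_D (curl F)_z dA,

where D is the disk x^2 + y^2 ≤ 16.

Compute the curl of F = (-8y, 16x, 8z):
    (∇ × F)_x = ∂F_z/∂y - ∂F_y/∂z = 0,
    (∇ × F)_y = ∂F_x/∂z - ∂F_z/∂x = 0,
    (∇ × F)_z = ∂F_y/∂x - ∂F_x/∂y = 24.

On z = 1, (curl F)_z = 24.

Convert to polar (x = r cos θ, y = r sin θ, dA = r dr dθ); the integrand becomes 24, so

    ∬_D (curl F)_z dA = ∫_0^{2π} ∫_0^{4} (24) · r dr dθ.

Inner (r from 0 to 4): 192.
Outer (θ from 0 to 2π): 384π.

Therefore ∮_C F · dr = 384π.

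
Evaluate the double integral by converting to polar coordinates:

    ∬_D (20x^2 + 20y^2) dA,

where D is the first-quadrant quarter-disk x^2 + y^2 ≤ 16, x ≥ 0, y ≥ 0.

The region D is 0 ≤ r ≤ 4, 0 ≤ θ ≤ π/2 in polar coordinates, where x = r cos(θ), y = r sin(θ), and dA = r dr dθ.

Under the substitution, the integrand becomes 20r^2, so

    ∬_D (20x^2 + 20y^2) dA = ∫_{0}^{π/2} ∫_{0}^{4} (20r^2) · r dr dθ.

Inner integral (in r): ∫_{0}^{4} (20r^2) · r dr = 1280.

Outer integral (in θ): ∫_{0}^{π/2} (1280) dθ = 640π.

Therefore ∬_D (20x^2 + 20y^2) dA = 640π.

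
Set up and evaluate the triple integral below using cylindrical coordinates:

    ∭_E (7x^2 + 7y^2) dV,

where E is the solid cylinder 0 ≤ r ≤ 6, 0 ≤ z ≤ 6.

In cylindrical coordinates, x = r cos(θ), y = r sin(θ), z = z, and dV = r dr dθ dz.

The integrand becomes 7r^2, so

    ∭_E (7x^2 + 7y^2) dV = ∫_{0}^{2π} ∫_{0}^{6} ∫_{0}^{6} (7r^2) · r dz dr dθ.

Inner (z): 42r^3.
Middle (r from 0 to 6): 13608.
Outer (θ): 27216π.

Therefore the triple integral equals 27216π.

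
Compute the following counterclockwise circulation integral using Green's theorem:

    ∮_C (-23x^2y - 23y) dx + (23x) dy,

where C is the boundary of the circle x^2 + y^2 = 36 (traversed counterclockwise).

Green's theorem converts the closed line integral into a double integral over the enclosed region D:

    ∮_C P dx + Q dy = ∬_D (∂Q/∂x - ∂P/∂y) dA.

Here P = -23x^2y - 23y, Q = 23x, so

    ∂Q/∂x = 23,    ∂P/∂y = -23x^2 - 23,
    ∂Q/∂x - ∂P/∂y = 23x^2 + 46.

D is the region x^2 + y^2 ≤ 36. Evaluating the double integral:

In polar coordinates (x = r cos θ, y = r sin θ, dA = r dr dθ) the integrand becomes 23r^2cos(θ)^2 + 46, so

    ∬_D (23x^2 + 46) dA = ∫_0^{2π} ∫_0^{6} (23r^2cos(θ)^2 + 46) · r dr dθ.

Inner (r from 0 to 6): 7452cos(θ)^2 + 828.
Outer (θ from 0 to 2π): 9108π.

Therefore ∮_C P dx + Q dy = 9108π.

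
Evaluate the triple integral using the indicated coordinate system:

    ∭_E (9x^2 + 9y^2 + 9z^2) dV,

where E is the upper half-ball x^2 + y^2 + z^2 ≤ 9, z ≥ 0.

In spherical coordinates, x = ρ sin(φ) cos(θ), y = ρ sin(φ) sin(θ), z = ρ cos(φ), and dV = ρ^2 sin(φ) dρ dφ dθ.

The integrand becomes 9ρ^2, so

    ∭_E (9x^2 + 9y^2 + 9z^2) dV = ∫_{0}^{2π} ∫_{0}^{π/2} ∫_{0}^{3} (9ρ^2) · ρ^2 sin(φ) dρ dφ dθ.

Inner (ρ): 2187sin(φ)/5.
Middle (φ): 2187/5.
Outer (θ): 4374π/5.

Therefore the triple integral equals 4374π/5.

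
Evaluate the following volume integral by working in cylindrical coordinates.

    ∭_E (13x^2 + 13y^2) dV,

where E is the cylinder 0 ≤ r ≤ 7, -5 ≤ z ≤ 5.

In cylindrical coordinates, x = r cos(θ), y = r sin(θ), z = z, and dV = r dr dθ dz.

The integrand becomes 13r^2, so

    ∭_E (13x^2 + 13y^2) dV = ∫_{0}^{2π} ∫_{0}^{7} ∫_{-5}^{5} (13r^2) · r dz dr dθ.

Inner (z): 130r^3.
Middle (r from 0 to 7): 156065/2.
Outer (θ): 156065π.

Therefore the triple integral equals 156065π.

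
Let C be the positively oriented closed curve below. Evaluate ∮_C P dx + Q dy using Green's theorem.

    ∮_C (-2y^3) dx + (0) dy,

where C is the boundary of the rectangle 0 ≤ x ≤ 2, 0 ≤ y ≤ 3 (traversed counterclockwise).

Green's theorem converts the closed line integral into a double integral over the enclosed region D:

    ∮_C P dx + Q dy = ∬_D (∂Q/∂x - ∂P/∂y) dA.

Here P = -2y^3, Q = 0, so

    ∂Q/∂x = 0,    ∂P/∂y = -6y^2,
    ∂Q/∂x - ∂P/∂y = 6y^2.

D is the region 0 ≤ x ≤ 2, 0 ≤ y ≤ 3. Evaluating the double integral:

    ∬_D (6y^2) dA = ∫_0^{2} ∫_0^{3} (6y^2) dy dx.

Inner (y from 0 to 3): 54.
Outer (x from 0 to 2): 108.

Therefore ∮_C P dx + Q dy = 108.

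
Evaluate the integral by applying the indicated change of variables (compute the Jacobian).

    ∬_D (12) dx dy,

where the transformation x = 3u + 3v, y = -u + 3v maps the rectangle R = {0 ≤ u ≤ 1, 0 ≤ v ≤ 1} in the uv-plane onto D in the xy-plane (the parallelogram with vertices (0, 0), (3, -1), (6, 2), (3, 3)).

Compute the Jacobian determinant of (x, y) with respect to (u, v):

    ∂(x,y)/∂(u,v) = | 3  3 | = (3)(3) - (3)(-1) = 12.
                   | -1  3 |

Its absolute value is |J| = 12 (the area scaling factor).

Substituting x = 3u + 3v, y = -u + 3v into the integrand,

    12 → 12,

so the integral becomes

    ∬_R (12) · |J| du dv = ∫_0^1 ∫_0^1 (144) dv du.

Inner (v): 144.
Outer (u): 144.

Therefore ∬_D (12) dx dy = 144.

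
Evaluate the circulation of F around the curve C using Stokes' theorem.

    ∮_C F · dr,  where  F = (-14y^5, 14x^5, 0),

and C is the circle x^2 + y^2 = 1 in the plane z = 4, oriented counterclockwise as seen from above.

Let S be the flat disk x^2 + y^2 ≤ 1 in the plane z = 4, with upward unit normal n̂ = ẑ. By Stokes' theorem,

    ∮_C F · dr = ∬_S (∇ × F) · n̂ dS = ∬_D (curl F)_z dA,

where D is the disk x^2 + y^2 ≤ 1.

Compute the curl of F = (-14y^5, 14x^5, 0):
    (∇ × F)_x = ∂F_z/∂y - ∂F_y/∂z = 0,
    (∇ × F)_y = ∂F_x/∂z - ∂F_z/∂x = 0,
    (∇ × F)_z = ∂F_y/∂x - ∂F_x/∂y = 70x^4 + 70y^4.

On z = 4, (curl F)_z = 70x^4 + 70y^4.

Convert to polar (x = r cos θ, y = r sin θ, dA = r dr dθ); the integrand becomes 70r^4(sin(θ)^4 + cos(θ)^4), so

    ∬_D (curl F)_z dA = ∫_0^{2π} ∫_0^{1} (70r^4(sin(θ)^4 + cos(θ)^4)) · r dr dθ.

Inner (r from 0 to 1): 35sin(θ)^4/3 + 35cos(θ)^4/3.
Outer (θ from 0 to 2π): 35π/2.

Therefore ∮_C F · dr = 35π/2.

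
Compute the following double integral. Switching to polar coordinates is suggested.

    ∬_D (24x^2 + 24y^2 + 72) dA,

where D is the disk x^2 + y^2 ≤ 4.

The region D is 0 ≤ r ≤ 2, 0 ≤ θ ≤ 2π in polar coordinates, where x = r cos(θ), y = r sin(θ), and dA = r dr dθ.

Under the substitution, the integrand becomes 24r^2 + 72, so

    ∬_D (24x^2 + 24y^2 + 72) dA = ∫_{0}^{2π} ∫_{0}^{2} (24r^2 + 72) · r dr dθ.

Inner integral (in r): ∫_{0}^{2} (24r^2 + 72) · r dr = 240.

Outer integral (in θ): ∫_{0}^{2π} (240) dθ = 480π.

Therefore ∬_D (24x^2 + 24y^2 + 72) dA = 480π.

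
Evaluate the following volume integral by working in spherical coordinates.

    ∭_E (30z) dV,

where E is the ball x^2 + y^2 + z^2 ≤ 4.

In spherical coordinates, x = ρ sin(φ) cos(θ), y = ρ sin(φ) sin(θ), z = ρ cos(φ), and dV = ρ^2 sin(φ) dρ dφ dθ.

The integrand becomes 30ρ cos(φ), so

    ∭_E (30z) dV = ∫_{0}^{2π} ∫_{0}^{π} ∫_{0}^{2} (30ρ cos(φ)) · ρ^2 sin(φ) dρ dφ dθ.

Inner (ρ): 60sin(2φ).
Middle (φ): 0.
Outer (θ): 0.

Therefore the triple integral equals 0.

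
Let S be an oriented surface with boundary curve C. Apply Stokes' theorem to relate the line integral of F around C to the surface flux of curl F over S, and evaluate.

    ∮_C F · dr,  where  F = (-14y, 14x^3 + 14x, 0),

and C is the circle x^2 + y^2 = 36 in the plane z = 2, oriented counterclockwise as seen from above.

Let S be the flat disk x^2 + y^2 ≤ 36 in the plane z = 2, with upward unit normal n̂ = ẑ. By Stokes' theorem,

    ∮_C F · dr = ∬_S (∇ × F) · n̂ dS = ∬_D (curl F)_z dA,

where D is the disk x^2 + y^2 ≤ 36.

Compute the curl of F = (-14y, 14x^3 + 14x, 0):
    (∇ × F)_x = ∂F_z/∂y - ∂F_y/∂z = 0,
    (∇ × F)_y = ∂F_x/∂z - ∂F_z/∂x = 0,
    (∇ × F)_z = ∂F_y/∂x - ∂F_x/∂y = 42x^2 + 28.

On z = 2, (curl F)_z = 42x^2 + 28.

Convert to polar (x = r cos θ, y = r sin θ, dA = r dr dθ); the integrand becomes 42r^2cos(θ)^2 + 28, so

    ∬_D (curl F)_z dA = ∫_0^{2π} ∫_0^{6} (42r^2cos(θ)^2 + 28) · r dr dθ.

Inner (r from 0 to 6): 13608cos(θ)^2 + 504.
Outer (θ from 0 to 2π): 14616π.

Therefore ∮_C F · dr = 14616π.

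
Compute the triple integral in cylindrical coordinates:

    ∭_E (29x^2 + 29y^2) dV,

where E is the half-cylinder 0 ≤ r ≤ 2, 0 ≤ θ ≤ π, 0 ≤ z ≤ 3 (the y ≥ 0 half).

In cylindrical coordinates, x = r cos(θ), y = r sin(θ), z = z, and dV = r dr dθ dz.

The integrand becomes 29r^2, so

    ∭_E (29x^2 + 29y^2) dV = ∫_{0}^{π} ∫_{0}^{2} ∫_{0}^{3} (29r^2) · r dz dr dθ.

Inner (z): 87r^3.
Middle (r from 0 to 2): 348.
Outer (θ): 348π.

Therefore the triple integral equals 348π.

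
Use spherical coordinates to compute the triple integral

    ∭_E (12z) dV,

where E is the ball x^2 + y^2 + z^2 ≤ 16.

In spherical coordinates, x = ρ sin(φ) cos(θ), y = ρ sin(φ) sin(θ), z = ρ cos(φ), and dV = ρ^2 sin(φ) dρ dφ dθ.

The integrand becomes 12ρ cos(φ), so

    ∭_E (12z) dV = ∫_{0}^{2π} ∫_{0}^{π} ∫_{0}^{4} (12ρ cos(φ)) · ρ^2 sin(φ) dρ dφ dθ.

Inner (ρ): 384sin(2φ).
Middle (φ): 0.
Outer (θ): 0.

Therefore the triple integral equals 0.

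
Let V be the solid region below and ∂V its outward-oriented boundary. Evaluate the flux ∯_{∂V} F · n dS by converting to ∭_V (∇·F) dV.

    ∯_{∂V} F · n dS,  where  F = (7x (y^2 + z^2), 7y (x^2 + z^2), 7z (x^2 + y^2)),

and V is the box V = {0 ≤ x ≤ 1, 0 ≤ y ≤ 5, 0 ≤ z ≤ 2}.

By the divergence theorem,

    ∯_{∂V} F · n dS = ∭_V (∇ · F) dV.

Compute the divergence:
    ∇ · F = ∂F_x/∂x + ∂F_y/∂y + ∂F_z/∂z = 7y^2 + 7z^2 + 7x^2 + 7z^2 + 7x^2 + 7y^2 = 14x^2 + 14y^2 + 14z^2.

V is a rectangular box, so dV = dx dy dz with 0 ≤ x ≤ 1, 0 ≤ y ≤ 5, 0 ≤ z ≤ 2.

Integrate (14x^2 + 14y^2 + 14z^2) over V as an iterated integral:

    ∭_V (∇·F) dV = ∫_0^{1} ∫_0^{5} ∫_0^{2} (14x^2 + 14y^2 + 14z^2) dz dy dx.

Inner (z from 0 to 2): 28x^2 + 28y^2 + 112/3.
Middle (y from 0 to 5): 140x^2 + 4060/3.
Outer (x from 0 to 1): 1400.

Therefore ∯_{∂V} F · n dS = 1400.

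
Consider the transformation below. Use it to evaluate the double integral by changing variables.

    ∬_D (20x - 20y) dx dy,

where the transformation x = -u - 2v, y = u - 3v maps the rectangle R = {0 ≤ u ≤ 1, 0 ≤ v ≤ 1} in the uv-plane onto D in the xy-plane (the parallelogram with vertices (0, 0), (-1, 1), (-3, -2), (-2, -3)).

Compute the Jacobian determinant of (x, y) with respect to (u, v):

    ∂(x,y)/∂(u,v) = | -1  -2 | = (-1)(-3) - (-2)(1) = 5.
                   | 1  -3 |

Its absolute value is |J| = 5 (the area scaling factor).

Substituting x = -u - 2v, y = u - 3v into the integrand,

    20x - 20y → -40u + 20v,

so the integral becomes

    ∬_R (-40u + 20v) · |J| du dv = ∫_0^1 ∫_0^1 (-200u + 100v) dv du.

Inner (v): 50 - 200u.
Outer (u): -50.

Therefore ∬_D (20x - 20y) dx dy = -50.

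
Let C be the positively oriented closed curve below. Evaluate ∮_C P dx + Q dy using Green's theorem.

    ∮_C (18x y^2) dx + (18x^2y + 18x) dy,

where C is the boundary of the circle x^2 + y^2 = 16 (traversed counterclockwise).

Green's theorem converts the closed line integral into a double integral over the enclosed region D:

    ∮_C P dx + Q dy = ∬_D (∂Q/∂x - ∂P/∂y) dA.

Here P = 18x y^2, Q = 18x^2y + 18x, so

    ∂Q/∂x = 36x y + 18,    ∂P/∂y = 36x y,
    ∂Q/∂x - ∂P/∂y = 18.

D is the region x^2 + y^2 ≤ 16. Evaluating the double integral:

In polar coordinates (x = r cos θ, y = r sin θ, dA = r dr dθ) the integrand becomes 18, so

    ∬_D (18) dA = ∫_0^{2π} ∫_0^{4} (18) · r dr dθ.

Inner (r from 0 to 4): 144.
Outer (θ from 0 to 2π): 288π.

Therefore ∮_C P dx + Q dy = 288π.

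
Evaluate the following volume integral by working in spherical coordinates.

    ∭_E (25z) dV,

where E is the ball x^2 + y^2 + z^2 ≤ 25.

In spherical coordinates, x = ρ sin(φ) cos(θ), y = ρ sin(φ) sin(θ), z = ρ cos(φ), and dV = ρ^2 sin(φ) dρ dφ dθ.

The integrand becomes 25ρ cos(φ), so

    ∭_E (25z) dV = ∫_{0}^{2π} ∫_{0}^{π} ∫_{0}^{5} (25ρ cos(φ)) · ρ^2 sin(φ) dρ dφ dθ.

Inner (ρ): 15625sin(2φ)/8.
Middle (φ): 0.
Outer (θ): 0.

Therefore the triple integral equals 0.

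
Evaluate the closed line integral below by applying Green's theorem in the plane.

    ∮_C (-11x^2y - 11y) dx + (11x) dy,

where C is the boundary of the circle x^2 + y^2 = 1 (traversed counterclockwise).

Green's theorem converts the closed line integral into a double integral over the enclosed region D:

    ∮_C P dx + Q dy = ∬_D (∂Q/∂x - ∂P/∂y) dA.

Here P = -11x^2y - 11y, Q = 11x, so

    ∂Q/∂x = 11,    ∂P/∂y = -11x^2 - 11,
    ∂Q/∂x - ∂P/∂y = 11x^2 + 22.

D is the region x^2 + y^2 ≤ 1. Evaluating the double integral:

In polar coordinates (x = r cos θ, y = r sin θ, dA = r dr dθ) the integrand becomes 11r^2cos(θ)^2 + 22, so

    ∬_D (11x^2 + 22) dA = ∫_0^{2π} ∫_0^{1} (11r^2cos(θ)^2 + 22) · r dr dθ.

Inner (r from 0 to 1): 11cos(θ)^2/4 + 11.
Outer (θ from 0 to 2π): 99π/4.

Therefore ∮_C P dx + Q dy = 99π/4.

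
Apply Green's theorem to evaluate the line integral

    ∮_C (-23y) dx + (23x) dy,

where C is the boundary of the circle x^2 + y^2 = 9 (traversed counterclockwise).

Green's theorem converts the closed line integral into a double integral over the enclosed region D:

    ∮_C P dx + Q dy = ∬_D (∂Q/∂x - ∂P/∂y) dA.

Here P = -23y, Q = 23x, so

    ∂Q/∂x = 23,    ∂P/∂y = -23,
    ∂Q/∂x - ∂P/∂y = 46.

D is the region x^2 + y^2 ≤ 9. Evaluating the double integral:

In polar coordinates (x = r cos θ, y = r sin θ, dA = r dr dθ) the integrand becomes 46, so

    ∬_D (46) dA = ∫_0^{2π} ∫_0^{3} (46) · r dr dθ.

Inner (r from 0 to 3): 207.
Outer (θ from 0 to 2π): 414π.

Therefore ∮_C P dx + Q dy = 414π.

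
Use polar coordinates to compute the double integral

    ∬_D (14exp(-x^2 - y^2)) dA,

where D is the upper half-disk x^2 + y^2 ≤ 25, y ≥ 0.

The region D is 0 ≤ r ≤ 5, 0 ≤ θ ≤ π in polar coordinates, where x = r cos(θ), y = r sin(θ), and dA = r dr dθ.

Under the substitution, the integrand becomes 14exp(-r^2), so

    ∬_D (14exp(-x^2 - y^2)) dA = ∫_{0}^{π} ∫_{0}^{5} (14exp(-r^2)) · r dr dθ.

Inner integral (in r): ∫_{0}^{5} (14exp(-r^2)) · r dr = 7 - 7exp(-25).

Outer integral (in θ): ∫_{0}^{π} (7 - 7exp(-25)) dθ = -7π exp(-25) + 7π.

Therefore ∬_D (14exp(-x^2 - y^2)) dA = -7π exp(-25) + 7π.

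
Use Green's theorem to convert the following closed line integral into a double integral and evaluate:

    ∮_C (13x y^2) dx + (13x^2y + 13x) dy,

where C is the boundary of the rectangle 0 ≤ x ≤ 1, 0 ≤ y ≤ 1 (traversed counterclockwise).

Green's theorem converts the closed line integral into a double integral over the enclosed region D:

    ∮_C P dx + Q dy = ∬_D (∂Q/∂x - ∂P/∂y) dA.

Here P = 13x y^2, Q = 13x^2y + 13x, so

    ∂Q/∂x = 26x y + 13,    ∂P/∂y = 26x y,
    ∂Q/∂x - ∂P/∂y = 13.

D is the region 0 ≤ x ≤ 1, 0 ≤ y ≤ 1. Evaluating the double integral:

    ∬_D (13) dA = ∫_0^{1} ∫_0^{1} (13) dy dx.

Inner (y from 0 to 1): 13.
Outer (x from 0 to 1): 13.

Therefore ∮_C P dx + Q dy = 13.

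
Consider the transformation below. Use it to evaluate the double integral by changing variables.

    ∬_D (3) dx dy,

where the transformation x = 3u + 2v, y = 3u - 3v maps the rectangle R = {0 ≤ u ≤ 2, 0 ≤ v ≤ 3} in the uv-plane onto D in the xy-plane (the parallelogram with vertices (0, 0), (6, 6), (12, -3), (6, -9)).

Compute the Jacobian determinant of (x, y) with respect to (u, v):

    ∂(x,y)/∂(u,v) = | 3  2 | = (3)(-3) - (2)(3) = -15.
                   | 3  -3 |

Its absolute value is |J| = 15 (the area scaling factor).

Substituting x = 3u + 2v, y = 3u - 3v into the integrand,

    3 → 3,

so the integral becomes

    ∬_R (3) · |J| du dv = ∫_0^2 ∫_0^3 (45) dv du.

Inner (v): 135.
Outer (u): 270.

Therefore ∬_D (3) dx dy = 270.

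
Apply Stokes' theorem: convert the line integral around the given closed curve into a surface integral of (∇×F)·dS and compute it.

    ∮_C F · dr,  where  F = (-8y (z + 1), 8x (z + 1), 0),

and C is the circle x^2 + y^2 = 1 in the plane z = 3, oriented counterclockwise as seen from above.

Let S be the flat disk x^2 + y^2 ≤ 1 in the plane z = 3, with upward unit normal n̂ = ẑ. By Stokes' theorem,

    ∮_C F · dr = ∬_S (∇ × F) · n̂ dS = ∬_D (curl F)_z dA,

where D is the disk x^2 + y^2 ≤ 1.

Compute the curl of F = (-8y (z + 1), 8x (z + 1), 0):
    (∇ × F)_x = ∂F_z/∂y - ∂F_y/∂z = -8x,
    (∇ × F)_y = ∂F_x/∂z - ∂F_z/∂x = -8y,
    (∇ × F)_z = ∂F_y/∂x - ∂F_x/∂y = 16z + 16.

On z = 3, (curl F)_z = 64.

Convert to polar (x = r cos θ, y = r sin θ, dA = r dr dθ); the integrand becomes 64, so

    ∬_D (curl F)_z dA = ∫_0^{2π} ∫_0^{1} (64) · r dr dθ.

Inner (r from 0 to 1): 32.
Outer (θ from 0 to 2π): 64π.

Therefore ∮_C F · dr = 64π.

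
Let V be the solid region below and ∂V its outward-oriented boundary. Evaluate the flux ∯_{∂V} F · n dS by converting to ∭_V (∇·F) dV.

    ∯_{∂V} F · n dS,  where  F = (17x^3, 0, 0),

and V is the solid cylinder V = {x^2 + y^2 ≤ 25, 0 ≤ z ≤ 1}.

By the divergence theorem,

    ∯_{∂V} F · n dS = ∭_V (∇ · F) dV.

Compute the divergence:
    ∇ · F = ∂F_x/∂x + ∂F_y/∂y + ∂F_z/∂z = 51x^2 + 0 + 0 = 51x^2.

In cylindrical coordinates, x = r cos(θ), y = r sin(θ), z = z, dV = r dr dθ dz, with 0 ≤ r ≤ 5, 0 ≤ θ ≤ 2π, 0 ≤ z ≤ 1.

The integrand, after substitution and multiplying by the volume element, becomes (51r^2cos(θ)^2) · r, so

    ∭_V (∇·F) dV = ∫_0^{2π} ∫_0^{5} ∫_0^{1} (51r^2cos(θ)^2) · r dz dr dθ.

Inner (z from 0 to 1): 51r^3cos(θ)^2.
Middle (r from 0 to 5): 31875cos(θ)^2/4.
Outer (θ from 0 to 2π): 31875π/4.

Therefore ∯_{∂V} F · n dS = 31875π/4.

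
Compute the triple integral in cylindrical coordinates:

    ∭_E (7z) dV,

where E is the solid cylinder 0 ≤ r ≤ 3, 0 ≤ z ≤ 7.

In cylindrical coordinates, x = r cos(θ), y = r sin(θ), z = z, and dV = r dr dθ dz.

The integrand becomes 7z, so

    ∭_E (7z) dV = ∫_{0}^{2π} ∫_{0}^{3} ∫_{0}^{7} (7z) · r dz dr dθ.

Inner (z): 343r/2.
Middle (r from 0 to 3): 3087/4.
Outer (θ): 3087π/2.

Therefore the triple integral equals 3087π/2.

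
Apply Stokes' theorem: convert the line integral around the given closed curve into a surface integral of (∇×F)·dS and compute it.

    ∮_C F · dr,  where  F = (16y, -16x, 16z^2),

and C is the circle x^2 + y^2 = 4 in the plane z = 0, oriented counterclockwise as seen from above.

Let S be the flat disk x^2 + y^2 ≤ 4 in the plane z = 0, with upward unit normal n̂ = ẑ. By Stokes' theorem,

    ∮_C F · dr = ∬_S (∇ × F) · n̂ dS = ∬_D (curl F)_z dA,

where D is the disk x^2 + y^2 ≤ 4.

Compute the curl of F = (16y, -16x, 16z^2):
    (∇ × F)_x = ∂F_z/∂y - ∂F_y/∂z = 0,
    (∇ × F)_y = ∂F_x/∂z - ∂F_z/∂x = 0,
    (∇ × F)_z = ∂F_y/∂x - ∂F_x/∂y = -32.

On z = 0, (curl F)_z = -32.

Convert to polar (x = r cos θ, y = r sin θ, dA = r dr dθ); the integrand becomes -32, so

    ∬_D (curl F)_z dA = ∫_0^{2π} ∫_0^{2} (-32) · r dr dθ.

Inner (r from 0 to 2): -64.
Outer (θ from 0 to 2π): -128π.

Therefore ∮_C F · dr = -128π.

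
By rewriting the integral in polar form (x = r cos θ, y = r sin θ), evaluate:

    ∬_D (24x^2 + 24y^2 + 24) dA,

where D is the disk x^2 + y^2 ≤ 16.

The region D is 0 ≤ r ≤ 4, 0 ≤ θ ≤ 2π in polar coordinates, where x = r cos(θ), y = r sin(θ), and dA = r dr dθ.

Under the substitution, the integrand becomes 24r^2 + 24, so

    ∬_D (24x^2 + 24y^2 + 24) dA = ∫_{0}^{2π} ∫_{0}^{4} (24r^2 + 24) · r dr dθ.

Inner integral (in r): ∫_{0}^{4} (24r^2 + 24) · r dr = 1728.

Outer integral (in θ): ∫_{0}^{2π} (1728) dθ = 3456π.

Therefore ∬_D (24x^2 + 24y^2 + 24) dA = 3456π.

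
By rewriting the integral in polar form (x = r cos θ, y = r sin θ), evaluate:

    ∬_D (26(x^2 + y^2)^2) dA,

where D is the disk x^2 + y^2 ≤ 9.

The region D is 0 ≤ r ≤ 3, 0 ≤ θ ≤ 2π in polar coordinates, where x = r cos(θ), y = r sin(θ), and dA = r dr dθ.

Under the substitution, the integrand becomes 26r^4, so

    ∬_D (26(x^2 + y^2)^2) dA = ∫_{0}^{2π} ∫_{0}^{3} (26r^4) · r dr dθ.

Inner integral (in r): ∫_{0}^{3} (26r^4) · r dr = 3159.

Outer integral (in θ): ∫_{0}^{2π} (3159) dθ = 6318π.

Therefore ∬_D (26(x^2 + y^2)^2) dA = 6318π.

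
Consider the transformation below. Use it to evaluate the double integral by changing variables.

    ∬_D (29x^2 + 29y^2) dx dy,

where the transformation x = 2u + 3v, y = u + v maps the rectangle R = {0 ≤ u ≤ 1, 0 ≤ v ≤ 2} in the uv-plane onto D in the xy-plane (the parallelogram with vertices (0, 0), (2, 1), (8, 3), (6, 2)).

Compute the Jacobian determinant of (x, y) with respect to (u, v):

    ∂(x,y)/∂(u,v) = | 2  3 | = (2)(1) - (3)(1) = -1.
                   | 1  1 |

Its absolute value is |J| = 1 (the area scaling factor).

Substituting x = 2u + 3v, y = u + v into the integrand,

    29x^2 + 29y^2 → 145u^2 + 406u v + 290v^2,

so the integral becomes

    ∬_R (145u^2 + 406u v + 290v^2) · |J| du dv = ∫_0^1 ∫_0^2 (145u^2 + 406u v + 290v^2) dv du.

Inner (v): 290u^2 + 812u + 2320/3.
Outer (u): 1276.

Therefore ∬_D (29x^2 + 29y^2) dx dy = 1276.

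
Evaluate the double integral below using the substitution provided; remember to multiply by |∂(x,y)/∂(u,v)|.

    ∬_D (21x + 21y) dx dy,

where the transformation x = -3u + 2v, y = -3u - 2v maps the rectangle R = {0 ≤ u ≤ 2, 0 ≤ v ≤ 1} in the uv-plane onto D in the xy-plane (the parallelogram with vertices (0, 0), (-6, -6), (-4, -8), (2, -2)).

Compute the Jacobian determinant of (x, y) with respect to (u, v):

    ∂(x,y)/∂(u,v) = | -3  2 | = (-3)(-2) - (2)(-3) = 12.
                   | -3  -2 |

Its absolute value is |J| = 12 (the area scaling factor).

Substituting x = -3u + 2v, y = -3u - 2v into the integrand,

    21x + 21y → -126u,

so the integral becomes

    ∬_R (-126u) · |J| du dv = ∫_0^2 ∫_0^1 (-1512u) dv du.

Inner (v): -1512u.
Outer (u): -3024.

Therefore ∬_D (21x + 21y) dx dy = -3024.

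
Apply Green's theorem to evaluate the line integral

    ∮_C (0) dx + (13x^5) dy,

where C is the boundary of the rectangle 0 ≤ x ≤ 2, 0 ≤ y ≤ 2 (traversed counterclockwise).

Green's theorem converts the closed line integral into a double integral over the enclosed region D:

    ∮_C P dx + Q dy = ∬_D (∂Q/∂x - ∂P/∂y) dA.

Here P = 0, Q = 13x^5, so

    ∂Q/∂x = 65x^4,    ∂P/∂y = 0,
    ∂Q/∂x - ∂P/∂y = 65x^4.

D is the region 0 ≤ x ≤ 2, 0 ≤ y ≤ 2. Evaluating the double integral:

    ∬_D (65x^4) dA = ∫_0^{2} ∫_0^{2} (65x^4) dy dx.

Inner (y from 0 to 2): 130x^4.
Outer (x from 0 to 2): 832.

Therefore ∮_C P dx + Q dy = 832.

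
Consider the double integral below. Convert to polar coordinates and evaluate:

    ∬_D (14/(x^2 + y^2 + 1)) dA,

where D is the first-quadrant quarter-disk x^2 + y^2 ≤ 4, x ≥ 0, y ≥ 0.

The region D is 0 ≤ r ≤ 2, 0 ≤ θ ≤ π/2 in polar coordinates, where x = r cos(θ), y = r sin(θ), and dA = r dr dθ.

Under the substitution, the integrand becomes 14/(r^2 + 1), so

    ∬_D (14/(x^2 + y^2 + 1)) dA = ∫_{0}^{π/2} ∫_{0}^{2} (14/(r^2 + 1)) · r dr dθ.

Inner integral (in r): ∫_{0}^{2} (14/(r^2 + 1)) · r dr = log(78125).

Outer integral (in θ): ∫_{0}^{π/2} (log(78125)) dθ = log(78125^(π/2)).

Therefore ∬_D (14/(x^2 + y^2 + 1)) dA = log(78125^(π/2)).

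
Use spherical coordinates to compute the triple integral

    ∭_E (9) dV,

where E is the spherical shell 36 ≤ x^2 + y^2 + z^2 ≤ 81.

In spherical coordinates, x = ρ sin(φ) cos(θ), y = ρ sin(φ) sin(θ), z = ρ cos(φ), and dV = ρ^2 sin(φ) dρ dφ dθ.

The integrand becomes 9, so

    ∭_E (9) dV = ∫_{0}^{2π} ∫_{0}^{π} ∫_{6}^{9} (9) · ρ^2 sin(φ) dρ dφ dθ.

Inner (ρ): 1539sin(φ).
Middle (φ): 3078.
Outer (θ): 6156π.

Therefore the triple integral equals 6156π.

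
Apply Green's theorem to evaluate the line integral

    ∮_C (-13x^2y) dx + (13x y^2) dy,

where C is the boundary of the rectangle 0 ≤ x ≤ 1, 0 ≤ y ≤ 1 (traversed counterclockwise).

Green's theorem converts the closed line integral into a double integral over the enclosed region D:

    ∮_C P dx + Q dy = ∬_D (∂Q/∂x - ∂P/∂y) dA.

Here P = -13x^2y, Q = 13x y^2, so

    ∂Q/∂x = 13y^2,    ∂P/∂y = -13x^2,
    ∂Q/∂x - ∂P/∂y = 13x^2 + 13y^2.

D is the region 0 ≤ x ≤ 1, 0 ≤ y ≤ 1. Evaluating the double integral:

    ∬_D (13x^2 + 13y^2) dA = ∫_0^{1} ∫_0^{1} (13x^2 + 13y^2) dy dx.

Inner (y from 0 to 1): 13x^2 + 13/3.
Outer (x from 0 to 1): 26/3.

Therefore ∮_C P dx + Q dy = 26/3.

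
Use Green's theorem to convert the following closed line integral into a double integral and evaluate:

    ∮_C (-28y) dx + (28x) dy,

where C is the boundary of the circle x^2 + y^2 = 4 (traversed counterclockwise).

Green's theorem converts the closed line integral into a double integral over the enclosed region D:

    ∮_C P dx + Q dy = ∬_D (∂Q/∂x - ∂P/∂y) dA.

Here P = -28y, Q = 28x, so

    ∂Q/∂x = 28,    ∂P/∂y = -28,
    ∂Q/∂x - ∂P/∂y = 56.

D is the region x^2 + y^2 ≤ 4. Evaluating the double integral:

In polar coordinates (x = r cos θ, y = r sin θ, dA = r dr dθ) the integrand becomes 56, so

    ∬_D (56) dA = ∫_0^{2π} ∫_0^{2} (56) · r dr dθ.

Inner (r from 0 to 2): 112.
Outer (θ from 0 to 2π): 224π.

Therefore ∮_C P dx + Q dy = 224π.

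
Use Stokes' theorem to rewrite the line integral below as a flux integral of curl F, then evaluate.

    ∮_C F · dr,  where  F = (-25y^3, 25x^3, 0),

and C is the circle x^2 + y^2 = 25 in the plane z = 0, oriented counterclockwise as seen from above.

Let S be the flat disk x^2 + y^2 ≤ 25 in the plane z = 0, with upward unit normal n̂ = ẑ. By Stokes' theorem,

    ∮_C F · dr = ∬_S (∇ × F) · n̂ dS = ∬_D (curl F)_z dA,

where D is the disk x^2 + y^2 ≤ 25.

Compute the curl of F = (-25y^3, 25x^3, 0):
    (∇ × F)_x = ∂F_z/∂y - ∂F_y/∂z = 0,
    (∇ × F)_y = ∂F_x/∂z - ∂F_z/∂x = 0,
    (∇ × F)_z = ∂F_y/∂x - ∂F_x/∂y = 75x^2 + 75y^2.

On z = 0, (curl F)_z = 75x^2 + 75y^2.

Convert to polar (x = r cos θ, y = r sin θ, dA = r dr dθ); the integrand becomes 75r^2, so

    ∬_D (curl F)_z dA = ∫_0^{2π} ∫_0^{5} (75r^2) · r dr dθ.

Inner (r from 0 to 5): 46875/4.
Outer (θ from 0 to 2π): 46875π/2.

Therefore ∮_C F · dr = 46875π/2.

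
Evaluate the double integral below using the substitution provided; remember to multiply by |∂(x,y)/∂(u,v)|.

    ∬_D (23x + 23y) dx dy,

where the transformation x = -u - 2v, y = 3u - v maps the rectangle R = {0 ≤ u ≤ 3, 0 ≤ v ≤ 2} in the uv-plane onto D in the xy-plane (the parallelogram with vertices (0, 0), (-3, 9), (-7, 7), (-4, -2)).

Compute the Jacobian determinant of (x, y) with respect to (u, v):

    ∂(x,y)/∂(u,v) = | -1  -2 | = (-1)(-1) - (-2)(3) = 7.
                   | 3  -1 |

Its absolute value is |J| = 7 (the area scaling factor).

Substituting x = -u - 2v, y = 3u - v into the integrand,

    23x + 23y → 46u - 69v,

so the integral becomes

    ∬_R (46u - 69v) · |J| du dv = ∫_0^3 ∫_0^2 (322u - 483v) dv du.

Inner (v): 644u - 966.
Outer (u): 0.

Therefore ∬_D (23x + 23y) dx dy = 0.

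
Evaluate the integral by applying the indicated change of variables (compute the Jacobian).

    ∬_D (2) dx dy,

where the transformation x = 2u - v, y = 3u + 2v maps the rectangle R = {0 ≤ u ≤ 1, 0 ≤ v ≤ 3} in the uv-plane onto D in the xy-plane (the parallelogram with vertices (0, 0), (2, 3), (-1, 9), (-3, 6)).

Compute the Jacobian determinant of (x, y) with respect to (u, v):

    ∂(x,y)/∂(u,v) = | 2  -1 | = (2)(2) - (-1)(3) = 7.
                   | 3  2 |

Its absolute value is |J| = 7 (the area scaling factor).

Substituting x = 2u - v, y = 3u + 2v into the integrand,

    2 → 2,

so the integral becomes

    ∬_R (2) · |J| du dv = ∫_0^1 ∫_0^3 (14) dv du.

Inner (v): 42.
Outer (u): 42.

Therefore ∬_D (2) dx dy = 42.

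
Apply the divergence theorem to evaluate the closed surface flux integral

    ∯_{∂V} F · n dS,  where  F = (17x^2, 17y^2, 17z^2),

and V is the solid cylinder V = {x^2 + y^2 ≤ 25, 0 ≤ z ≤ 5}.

By the divergence theorem,

    ∯_{∂V} F · n dS = ∭_V (∇ · F) dV.

Compute the divergence:
    ∇ · F = ∂F_x/∂x + ∂F_y/∂y + ∂F_z/∂z = 34x + 34y + 34z.

In cylindrical coordinates, x = r cos(θ), y = r sin(θ), z = z, dV = r dr dθ dz, with 0 ≤ r ≤ 5, 0 ≤ θ ≤ 2π, 0 ≤ z ≤ 5.

The integrand, after substitution and multiplying by the volume element, becomes (34sqrt(2)r sin(θ + π/4) + 34z) · r, so

    ∭_V (∇·F) dV = ∫_0^{2π} ∫_0^{5} ∫_0^{5} (34sqrt(2)r sin(θ + π/4) + 34z) · r dz dr dθ.

Inner (z from 0 to 5): 85r (2sqrt(2)r sin(θ + π/4) + 5).
Middle (r from 0 to 5): 21250sqrt(2)sin(θ + π/4)/3 + 10625/2.
Outer (θ from 0 to 2π): 10625π.

Therefore ∯_{∂V} F · n dS = 10625π.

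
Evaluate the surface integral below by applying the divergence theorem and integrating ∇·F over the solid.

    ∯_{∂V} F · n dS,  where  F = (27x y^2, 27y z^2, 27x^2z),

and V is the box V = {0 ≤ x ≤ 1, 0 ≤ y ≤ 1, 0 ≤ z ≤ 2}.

By the divergence theorem,

    ∯_{∂V} F · n dS = ∭_V (∇ · F) dV.

Compute the divergence:
    ∇ · F = ∂F_x/∂x + ∂F_y/∂y + ∂F_z/∂z = 27y^2 + 27z^2 + 27x^2 = 27x^2 + 27y^2 + 27z^2.

V is a rectangular box, so dV = dx dy dz with 0 ≤ x ≤ 1, 0 ≤ y ≤ 1, 0 ≤ z ≤ 2.

Integrate (27x^2 + 27y^2 + 27z^2) over V as an iterated integral:

    ∭_V (∇·F) dV = ∫_0^{1} ∫_0^{1} ∫_0^{2} (27x^2 + 27y^2 + 27z^2) dz dy dx.

Inner (z from 0 to 2): 54x^2 + 54y^2 + 72.
Middle (y from 0 to 1): 54x^2 + 90.
Outer (x from 0 to 1): 108.

Therefore ∯_{∂V} F · n dS = 108.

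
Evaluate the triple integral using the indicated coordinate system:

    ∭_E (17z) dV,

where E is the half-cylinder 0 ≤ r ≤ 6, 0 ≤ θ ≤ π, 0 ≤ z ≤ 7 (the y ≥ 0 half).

In cylindrical coordinates, x = r cos(θ), y = r sin(θ), z = z, and dV = r dr dθ dz.

The integrand becomes 17z, so

    ∭_E (17z) dV = ∫_{0}^{π} ∫_{0}^{6} ∫_{0}^{7} (17z) · r dz dr dθ.

Inner (z): 833r/2.
Middle (r from 0 to 6): 7497.
Outer (θ): 7497π.

Therefore the triple integral equals 7497π.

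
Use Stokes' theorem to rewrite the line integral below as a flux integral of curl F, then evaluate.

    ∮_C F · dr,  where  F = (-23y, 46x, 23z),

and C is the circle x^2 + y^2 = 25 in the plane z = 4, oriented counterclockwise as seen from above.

Let S be the flat disk x^2 + y^2 ≤ 25 in the plane z = 4, with upward unit normal n̂ = ẑ. By Stokes' theorem,

    ∮_C F · dr = ∬_S (∇ × F) · n̂ dS = ∬_D (curl F)_z dA,

where D is the disk x^2 + y^2 ≤ 25.

Compute the curl of F = (-23y, 46x, 23z):
    (∇ × F)_x = ∂F_z/∂y - ∂F_y/∂z = 0,
    (∇ × F)_y = ∂F_x/∂z - ∂F_z/∂x = 0,
    (∇ × F)_z = ∂F_y/∂x - ∂F_x/∂y = 69.

On z = 4, (curl F)_z = 69.

Convert to polar (x = r cos θ, y = r sin θ, dA = r dr dθ); the integrand becomes 69, so

    ∬_D (curl F)_z dA = ∫_0^{2π} ∫_0^{5} (69) · r dr dθ.

Inner (r from 0 to 5): 1725/2.
Outer (θ from 0 to 2π): 1725π.

Therefore ∮_C F · dr = 1725π.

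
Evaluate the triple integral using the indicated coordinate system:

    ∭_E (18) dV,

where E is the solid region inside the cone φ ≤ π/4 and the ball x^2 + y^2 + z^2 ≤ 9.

In spherical coordinates, x = ρ sin(φ) cos(θ), y = ρ sin(φ) sin(θ), z = ρ cos(φ), and dV = ρ^2 sin(φ) dρ dφ dθ.

The integrand becomes 18, so

    ∭_E (18) dV = ∫_{0}^{2π} ∫_{0}^{π/4} ∫_{0}^{3} (18) · ρ^2 sin(φ) dρ dφ dθ.

Inner (ρ): 162sin(φ).
Middle (φ): 162 - 81sqrt(2).
Outer (θ): 162π (2 - sqrt(2)).

Therefore the triple integral equals 162π (2 - sqrt(2)).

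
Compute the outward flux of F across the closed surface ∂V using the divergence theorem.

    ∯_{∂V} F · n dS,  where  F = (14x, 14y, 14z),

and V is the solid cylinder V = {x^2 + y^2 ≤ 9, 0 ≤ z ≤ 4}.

By the divergence theorem,

    ∯_{∂V} F · n dS = ∭_V (∇ · F) dV.

Compute the divergence:
    ∇ · F = ∂F_x/∂x + ∂F_y/∂y + ∂F_z/∂z = 14 + 14 + 14 = 42.

In cylindrical coordinates, x = r cos(θ), y = r sin(θ), z = z, dV = r dr dθ dz, with 0 ≤ r ≤ 3, 0 ≤ θ ≤ 2π, 0 ≤ z ≤ 4.

The integrand, after substitution and multiplying by the volume element, becomes (42) · r, so

    ∭_V (∇·F) dV = ∫_0^{2π} ∫_0^{3} ∫_0^{4} (42) · r dz dr dθ.

Inner (z from 0 to 4): 168r.
Middle (r from 0 to 3): 756.
Outer (θ from 0 to 2π): 1512π.

Therefore ∯_{∂V} F · n dS = 1512π.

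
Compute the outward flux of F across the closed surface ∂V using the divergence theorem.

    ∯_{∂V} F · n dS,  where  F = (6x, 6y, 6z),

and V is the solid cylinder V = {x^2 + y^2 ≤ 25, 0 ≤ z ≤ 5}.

By the divergence theorem,

    ∯_{∂V} F · n dS = ∭_V (∇ · F) dV.

Compute the divergence:
    ∇ · F = ∂F_x/∂x + ∂F_y/∂y + ∂F_z/∂z = 6 + 6 + 6 = 18.

In cylindrical coordinates, x = r cos(θ), y = r sin(θ), z = z, dV = r dr dθ dz, with 0 ≤ r ≤ 5, 0 ≤ θ ≤ 2π, 0 ≤ z ≤ 5.

The integrand, after substitution and multiplying by the volume element, becomes (18) · r, so

    ∭_V (∇·F) dV = ∫_0^{2π} ∫_0^{5} ∫_0^{5} (18) · r dz dr dθ.

Inner (z from 0 to 5): 90r.
Middle (r from 0 to 5): 1125.
Outer (θ from 0 to 2π): 2250π.

Therefore ∯_{∂V} F · n dS = 2250π.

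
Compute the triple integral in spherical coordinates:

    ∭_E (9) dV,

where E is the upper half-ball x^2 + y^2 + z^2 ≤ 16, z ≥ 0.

In spherical coordinates, x = ρ sin(φ) cos(θ), y = ρ sin(φ) sin(θ), z = ρ cos(φ), and dV = ρ^2 sin(φ) dρ dφ dθ.

The integrand becomes 9, so

    ∭_E (9) dV = ∫_{0}^{2π} ∫_{0}^{π/2} ∫_{0}^{4} (9) · ρ^2 sin(φ) dρ dφ dθ.

Inner (ρ): 192sin(φ).
Middle (φ): 192.
Outer (θ): 384π.

Therefore the triple integral equals 384π.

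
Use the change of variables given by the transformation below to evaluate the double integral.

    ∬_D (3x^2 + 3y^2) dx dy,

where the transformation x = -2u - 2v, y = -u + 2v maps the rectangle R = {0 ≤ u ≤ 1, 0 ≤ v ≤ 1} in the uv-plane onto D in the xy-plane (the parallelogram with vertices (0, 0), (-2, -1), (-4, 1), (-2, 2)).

Compute the Jacobian determinant of (x, y) with respect to (u, v):

    ∂(x,y)/∂(u,v) = | -2  -2 | = (-2)(2) - (-2)(-1) = -6.
                   | -1  2 |

Its absolute value is |J| = 6 (the area scaling factor).

Substituting x = -2u - 2v, y = -u + 2v into the integrand,

    3x^2 + 3y^2 → 15u^2 + 12u v + 24v^2,

so the integral becomes

    ∬_R (15u^2 + 12u v + 24v^2) · |J| du dv = ∫_0^1 ∫_0^1 (90u^2 + 72u v + 144v^2) dv du.

Inner (v): 90u^2 + 36u + 48.
Outer (u): 96.

Therefore ∬_D (3x^2 + 3y^2) dx dy = 96.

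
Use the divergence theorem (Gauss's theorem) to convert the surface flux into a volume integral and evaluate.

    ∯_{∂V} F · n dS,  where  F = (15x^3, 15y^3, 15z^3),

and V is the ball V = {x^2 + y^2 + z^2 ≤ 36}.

By the divergence theorem,

    ∯_{∂V} F · n dS = ∭_V (∇ · F) dV.

Compute the divergence:
    ∇ · F = ∂F_x/∂x + ∂F_y/∂y + ∂F_z/∂z = 45x^2 + 45y^2 + 45z^2.

In spherical coordinates, x = ρ sin(φ) cos(θ), y = ρ sin(φ) sin(θ), z = ρ cos(φ), dV = ρ^2 sin(φ) dρ dφ dθ, with 0 ≤ ρ ≤ 6, 0 ≤ φ ≤ π, 0 ≤ θ ≤ 2π.

The integrand, after substitution and multiplying by the volume element, becomes (45ρ^2) · ρ^2 sin(φ), so

    ∭_V (∇·F) dV = ∫_0^{2π} ∫_0^{π} ∫_0^{6} (45ρ^2) · ρ^2 sin(φ) dρ dφ dθ.

Inner (ρ from 0 to 6): 69984sin(φ).
Middle (φ from 0 to π): 139968.
Outer (θ from 0 to 2π): 279936π.

Therefore ∯_{∂V} F · n dS = 279936π.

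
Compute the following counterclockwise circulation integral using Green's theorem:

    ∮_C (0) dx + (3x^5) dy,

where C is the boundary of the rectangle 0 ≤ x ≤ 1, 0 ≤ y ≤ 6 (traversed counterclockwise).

Green's theorem converts the closed line integral into a double integral over the enclosed region D:

    ∮_C P dx + Q dy = ∬_D (∂Q/∂x - ∂P/∂y) dA.

Here P = 0, Q = 3x^5, so

    ∂Q/∂x = 15x^4,    ∂P/∂y = 0,
    ∂Q/∂x - ∂P/∂y = 15x^4.

D is the region 0 ≤ x ≤ 1, 0 ≤ y ≤ 6. Evaluating the double integral:

    ∬_D (15x^4) dA = ∫_0^{1} ∫_0^{6} (15x^4) dy dx.

Inner (y from 0 to 6): 90x^4.
Outer (x from 0 to 1): 18.

Therefore ∮_C P dx + Q dy = 18.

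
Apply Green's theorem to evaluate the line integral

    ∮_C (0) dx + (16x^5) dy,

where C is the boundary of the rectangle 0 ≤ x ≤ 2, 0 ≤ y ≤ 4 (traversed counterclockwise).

Green's theorem converts the closed line integral into a double integral over the enclosed region D:

    ∮_C P dx + Q dy = ∬_D (∂Q/∂x - ∂P/∂y) dA.

Here P = 0, Q = 16x^5, so

    ∂Q/∂x = 80x^4,    ∂P/∂y = 0,
    ∂Q/∂x - ∂P/∂y = 80x^4.

D is the region 0 ≤ x ≤ 2, 0 ≤ y ≤ 4. Evaluating the double integral:

    ∬_D (80x^4) dA = ∫_0^{2} ∫_0^{4} (80x^4) dy dx.

Inner (y from 0 to 4): 320x^4.
Outer (x from 0 to 2): 2048.

Therefore ∮_C P dx + Q dy = 2048.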